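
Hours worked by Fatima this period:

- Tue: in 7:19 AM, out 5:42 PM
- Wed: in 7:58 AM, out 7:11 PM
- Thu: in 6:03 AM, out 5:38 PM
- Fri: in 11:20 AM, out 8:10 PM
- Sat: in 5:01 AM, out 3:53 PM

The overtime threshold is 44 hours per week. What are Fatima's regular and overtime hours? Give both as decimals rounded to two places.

Tue: 7:19 AM–5:42 PM = 10 h 23 min
Wed: 7:58 AM–7:11 PM = 11 h 13 min
Thu: 6:03 AM–5:38 PM = 11 h 35 min
Fri: 11:20 AM–8:10 PM = 8 h 50 min
Sat: 5:01 AM–3:53 PM = 10 h 52 min
Total worked: 52 h 53 min = 52.88 h.
Threshold 44 h → overtime 8 h 53 min, regular 44 h 0 min.

Regular 44.00 hours, overtime 8.88 hours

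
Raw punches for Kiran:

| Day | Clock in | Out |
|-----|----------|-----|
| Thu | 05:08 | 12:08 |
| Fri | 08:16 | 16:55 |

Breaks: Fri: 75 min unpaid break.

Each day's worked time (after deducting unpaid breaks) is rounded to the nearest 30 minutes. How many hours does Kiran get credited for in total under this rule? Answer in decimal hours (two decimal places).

Thu: 05:08–12:08 = 7 h 0 min → rounds to 7 h 0 min
Fri: 08:16–16:55 = 8 h 39 min − 75 min = 7 h 24 min → rounds to 7 h 30 min
Total credited: 14 h 30 min.

14.50 hours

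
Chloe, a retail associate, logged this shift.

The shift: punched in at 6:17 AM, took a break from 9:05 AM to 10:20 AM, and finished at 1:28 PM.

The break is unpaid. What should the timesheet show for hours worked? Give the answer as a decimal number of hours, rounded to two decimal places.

The shift: 6:17 AM–1:28 PM = 7 h 11 min; less 75 min break → 5 h 56 min

5.93 hours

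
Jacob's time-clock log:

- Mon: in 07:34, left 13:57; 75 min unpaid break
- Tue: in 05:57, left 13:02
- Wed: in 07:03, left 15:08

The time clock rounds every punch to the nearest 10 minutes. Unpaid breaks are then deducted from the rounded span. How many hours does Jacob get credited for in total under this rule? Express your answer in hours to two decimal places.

20.42 hours

Mon: in 07:34→07:30, out 13:57→14:00; 6 h 30 min − 75 min = 5 h 15 min
Tue: in 05:57→06:00, out 13:02→13:00; 7 h 0 min
Wed: in 07:03→07:00, out 15:08→15:10; 8 h 10 min
Total credited: 20 h 25 min.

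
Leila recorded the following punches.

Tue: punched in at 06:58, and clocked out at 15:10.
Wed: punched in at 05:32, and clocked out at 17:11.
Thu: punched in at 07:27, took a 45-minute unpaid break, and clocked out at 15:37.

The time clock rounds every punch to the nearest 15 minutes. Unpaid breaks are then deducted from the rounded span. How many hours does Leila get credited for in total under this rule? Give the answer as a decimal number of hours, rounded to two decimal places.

Tue: in 06:58→07:00, out 15:10→15:15; 8 h 15 min
Wed: in 05:32→05:30, out 17:11→17:15; 11 h 45 min
Thu: in 07:27→07:30, out 15:37→15:30; 8 h 0 min − 45 min = 7 h 15 min
Total credited: 27 h 15 min.

27.25 hours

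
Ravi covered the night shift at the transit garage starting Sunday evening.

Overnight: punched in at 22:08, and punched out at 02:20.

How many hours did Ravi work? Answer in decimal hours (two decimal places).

Overnight: 22:08 → midnight = 1 h 52 min; midnight → 02:20 = 2 h 20 min; span 4 h 12 min

4.20 hours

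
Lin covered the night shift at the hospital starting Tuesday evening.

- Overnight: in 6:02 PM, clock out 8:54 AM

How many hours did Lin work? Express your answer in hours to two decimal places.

14.87 hours

Overnight: 6:02 PM → midnight = 5 h 58 min; midnight → 8:54 AM = 8 h 54 min; span 14 h 52 min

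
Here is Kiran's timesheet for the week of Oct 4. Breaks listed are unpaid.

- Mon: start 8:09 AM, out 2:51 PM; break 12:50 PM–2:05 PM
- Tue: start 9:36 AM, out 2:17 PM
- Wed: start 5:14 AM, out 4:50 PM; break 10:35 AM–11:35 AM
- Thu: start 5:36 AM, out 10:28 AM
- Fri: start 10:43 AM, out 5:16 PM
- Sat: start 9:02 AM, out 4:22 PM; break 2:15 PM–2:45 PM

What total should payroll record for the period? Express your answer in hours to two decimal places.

38.98 hours

Mon: 8:09 AM–2:51 PM = 6 h 42 min; less 75 min break → 5 h 27 min
Tue: 9:36 AM–2:17 PM = 4 h 41 min
Wed: 5:14 AM–4:50 PM = 11 h 36 min; less 60 min break → 10 h 36 min
Thu: 5:36 AM–10:28 AM = 4 h 52 min
Fri: 10:43 AM–5:16 PM = 6 h 33 min
Sat: 9:02 AM–4:22 PM = 7 h 20 min; less 30 min break → 6 h 50 min
Total: 5 h 27 min + 4 h 41 min + 10 h 36 min + 4 h 52 min + 6 h 33 min + 6 h 50 min = 38 h 59 min.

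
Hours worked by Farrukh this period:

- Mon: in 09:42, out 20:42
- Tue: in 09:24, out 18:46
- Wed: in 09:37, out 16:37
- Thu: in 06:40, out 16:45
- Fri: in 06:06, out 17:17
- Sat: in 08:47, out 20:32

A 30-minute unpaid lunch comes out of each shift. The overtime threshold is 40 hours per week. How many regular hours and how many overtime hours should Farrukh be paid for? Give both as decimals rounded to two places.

Mon: 09:42–20:42 = 11 h 0 min; less 30 min break → 10 h 30 min
Tue: 09:24–18:46 = 9 h 22 min; less 30 min break → 8 h 52 min
Wed: 09:37–16:37 = 7 h 0 min; less 30 min break → 6 h 30 min
Thu: 06:40–16:45 = 10 h 5 min; less 30 min break → 9 h 35 min
Fri: 06:06–17:17 = 11 h 11 min; less 30 min break → 10 h 41 min
Sat: 08:47–20:32 = 11 h 45 min; less 30 min break → 11 h 15 min
Total worked: 57 h 23 min = 57.38 h.
Threshold 40 h → overtime 17 h 23 min, regular 40 h 0 min.

Regular 40.00 hours, overtime 17.38 hours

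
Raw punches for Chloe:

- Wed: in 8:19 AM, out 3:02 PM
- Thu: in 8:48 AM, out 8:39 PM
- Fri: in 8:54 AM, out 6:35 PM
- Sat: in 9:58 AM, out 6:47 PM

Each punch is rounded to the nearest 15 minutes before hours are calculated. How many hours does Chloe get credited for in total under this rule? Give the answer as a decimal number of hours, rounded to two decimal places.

37.00 hours

Wed: in 8:19 AM→8:15 AM, out 3:02 PM→3:00 PM; 6 h 45 min
Thu: in 8:48 AM→8:45 AM, out 8:39 PM→8:45 PM; 12 h 0 min
Fri: in 8:54 AM→9:00 AM, out 6:35 PM→6:30 PM; 9 h 30 min
Sat: in 9:58 AM→10:00 AM, out 6:47 PM→6:45 PM; 8 h 45 min
Total credited: 37 h 0 min.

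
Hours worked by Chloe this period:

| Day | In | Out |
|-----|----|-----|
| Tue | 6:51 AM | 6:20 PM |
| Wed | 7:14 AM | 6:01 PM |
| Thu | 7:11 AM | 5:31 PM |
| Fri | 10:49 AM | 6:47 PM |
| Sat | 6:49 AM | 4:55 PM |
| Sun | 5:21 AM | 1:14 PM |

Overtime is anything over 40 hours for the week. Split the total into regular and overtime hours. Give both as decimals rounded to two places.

Regular 40.00 hours, overtime 18.55 hours

Tue: 6:51 AM–6:20 PM = 11 h 29 min
Wed: 7:14 AM–6:01 PM = 10 h 47 min
Thu: 7:11 AM–5:31 PM = 10 h 20 min
Fri: 10:49 AM–6:47 PM = 7 h 58 min
Sat: 6:49 AM–4:55 PM = 10 h 6 min
Sun: 5:21 AM–1:14 PM = 7 h 53 min
Total worked: 58 h 33 min = 58.55 h.
Threshold 40 h → overtime 18 h 33 min, regular 40 h 0 min.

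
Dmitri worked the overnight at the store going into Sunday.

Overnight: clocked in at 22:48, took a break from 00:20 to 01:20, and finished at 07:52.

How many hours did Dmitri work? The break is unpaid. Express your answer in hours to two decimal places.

8.07 hours

Overnight: 22:48 → midnight = 1 h 12 min; midnight → 07:52 = 7 h 52 min; span 9 h 4 min; less 60 min break → 8 h 4 min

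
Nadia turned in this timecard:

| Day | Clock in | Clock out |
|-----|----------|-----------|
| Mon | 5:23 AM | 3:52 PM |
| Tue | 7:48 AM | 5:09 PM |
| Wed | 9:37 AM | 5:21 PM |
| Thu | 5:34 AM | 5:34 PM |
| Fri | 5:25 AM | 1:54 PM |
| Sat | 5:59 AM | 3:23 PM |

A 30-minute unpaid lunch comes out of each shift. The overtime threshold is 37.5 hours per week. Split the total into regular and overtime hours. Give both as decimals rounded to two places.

Regular 37.50 hours, overtime 16.95 hours

Mon: 5:23 AM–3:52 PM = 10 h 29 min; less 30 min break → 9 h 59 min
Tue: 7:48 AM–5:09 PM = 9 h 21 min; less 30 min break → 8 h 51 min
Wed: 9:37 AM–5:21 PM = 7 h 44 min; less 30 min break → 7 h 14 min
Thu: 5:34 AM–5:34 PM = 12 h 0 min; less 30 min break → 11 h 30 min
Fri: 5:25 AM–1:54 PM = 8 h 29 min; less 30 min break → 7 h 59 min
Sat: 5:59 AM–3:23 PM = 9 h 24 min; less 30 min break → 8 h 54 min
Total worked: 54 h 27 min = 54.45 h.
Threshold 37.5 h → overtime 16 h 57 min, regular 37 h 30 min.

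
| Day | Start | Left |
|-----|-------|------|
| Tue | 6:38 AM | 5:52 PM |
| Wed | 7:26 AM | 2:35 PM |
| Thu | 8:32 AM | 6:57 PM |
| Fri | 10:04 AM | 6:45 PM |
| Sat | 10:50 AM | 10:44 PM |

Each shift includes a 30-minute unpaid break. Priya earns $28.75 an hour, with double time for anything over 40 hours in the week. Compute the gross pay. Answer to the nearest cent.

$1545.79

Tue: 6:38 AM–5:52 PM = 11 h 14 min; less 30 min break → 10 h 44 min
Wed: 7:26 AM–2:35 PM = 7 h 9 min; less 30 min break → 6 h 39 min
Thu: 8:32 AM–6:57 PM = 10 h 25 min; less 30 min break → 9 h 55 min
Fri: 10:04 AM–6:45 PM = 8 h 41 min; less 30 min break → 8 h 11 min
Sat: 10:50 AM–10:44 PM = 11 h 54 min; less 30 min break → 11 h 24 min
Total worked: 46 h 53 min = 2813 min.
Regular 40 h 0 min = 2400 min at $28.75/h; overtime 6 h 53 min = 413 min at $57.50/h.
Pay = (2400 × $28.75 + 413 × $57.50) ÷ 60 = $1545.79.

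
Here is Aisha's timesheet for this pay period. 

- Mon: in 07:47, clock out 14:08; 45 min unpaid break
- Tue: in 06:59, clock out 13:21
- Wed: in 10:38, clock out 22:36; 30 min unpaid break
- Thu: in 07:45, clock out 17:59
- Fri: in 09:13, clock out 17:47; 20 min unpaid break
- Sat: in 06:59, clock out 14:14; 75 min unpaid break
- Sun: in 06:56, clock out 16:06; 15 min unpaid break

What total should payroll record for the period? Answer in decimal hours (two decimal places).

56.82 hours

Mon: 07:47–14:08 = 6 h 21 min; less 45 min break → 5 h 36 min
Tue: 06:59–13:21 = 6 h 22 min
Wed: 10:38–22:36 = 11 h 58 min; less 30 min break → 11 h 28 min
Thu: 07:45–17:59 = 10 h 14 min
Fri: 09:13–17:47 = 8 h 34 min; less 20 min break → 8 h 14 min
Sat: 06:59–14:14 = 7 h 15 min; less 75 min break → 6 h 0 min
Sun: 06:56–16:06 = 9 h 10 min; less 15 min break → 8 h 55 min
Total: 5 h 36 min + 6 h 22 min + 11 h 28 min + 10 h 14 min + 8 h 14 min + 6 h 0 min + 8 h 55 min = 56 h 49 min.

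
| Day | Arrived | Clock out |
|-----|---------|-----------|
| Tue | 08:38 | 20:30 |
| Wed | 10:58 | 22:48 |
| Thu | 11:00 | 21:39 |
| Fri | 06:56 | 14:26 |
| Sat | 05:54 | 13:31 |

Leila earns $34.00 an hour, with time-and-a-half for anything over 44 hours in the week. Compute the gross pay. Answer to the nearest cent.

Tue: 08:38–20:30 = 11 h 52 min
Wed: 10:58–22:48 = 11 h 50 min
Thu: 11:00–21:39 = 10 h 39 min
Fri: 06:56–14:26 = 7 h 30 min
Sat: 05:54–13:31 = 7 h 37 min
Total worked: 49 h 28 min = 2968 min.
Regular 44 h 0 min = 2640 min at $34.00/h; overtime 5 h 28 min = 328 min at $51.00/h.
Pay = (2640 × $34.00 + 328 × $51.00) ÷ 60 = $1774.80.

$1774.80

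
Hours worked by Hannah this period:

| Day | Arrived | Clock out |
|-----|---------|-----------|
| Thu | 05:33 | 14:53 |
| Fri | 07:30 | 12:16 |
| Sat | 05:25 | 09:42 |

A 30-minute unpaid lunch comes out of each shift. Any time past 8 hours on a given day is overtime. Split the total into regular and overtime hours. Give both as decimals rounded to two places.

Regular 16.05 hours, overtime 0.83 hours

Thu: 05:33–14:53 = 9 h 20 min; less 30 min break → 8 h 50 min
Fri: 07:30–12:16 = 4 h 46 min; less 30 min break → 4 h 16 min
Sat: 05:25–09:42 = 4 h 17 min; less 30 min break → 3 h 47 min
Thu reg 8 h 0 min / OT 0 h 50 min; Fri reg 4 h 16 min / OT 0 h 0 min; Sat reg 3 h 47 min / OT 0 h 0 min.
Totals: regular 16 h 3 min, overtime 0 h 50 min.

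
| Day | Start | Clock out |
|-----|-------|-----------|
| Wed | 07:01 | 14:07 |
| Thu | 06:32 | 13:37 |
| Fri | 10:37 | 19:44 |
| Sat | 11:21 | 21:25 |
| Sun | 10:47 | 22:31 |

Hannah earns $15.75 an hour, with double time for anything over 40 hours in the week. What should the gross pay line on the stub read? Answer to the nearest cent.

Wed: 07:01–14:07 = 7 h 6 min
Thu: 06:32–13:37 = 7 h 5 min
Fri: 10:37–19:44 = 9 h 7 min
Sat: 11:21–21:25 = 10 h 4 min
Sun: 10:47–22:31 = 11 h 44 min
Total worked: 45 h 6 min = 2706 min.
Regular 40 h 0 min = 2400 min at $15.75/h; overtime 5 h 6 min = 306 min at $31.50/h.
Pay = (2400 × $15.75 + 306 × $31.50) ÷ 60 = $790.65.

$790.65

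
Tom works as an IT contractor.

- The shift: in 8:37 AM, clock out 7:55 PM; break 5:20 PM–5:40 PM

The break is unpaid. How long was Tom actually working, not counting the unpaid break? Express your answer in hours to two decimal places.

10.97 hours

The shift: 8:37 AM–7:55 PM = 11 h 18 min; less 20 min break → 10 h 58 min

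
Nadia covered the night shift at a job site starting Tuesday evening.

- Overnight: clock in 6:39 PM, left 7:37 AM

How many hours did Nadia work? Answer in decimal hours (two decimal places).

12.97 hours

Overnight: 6:39 PM → midnight = 5 h 21 min; midnight → 7:37 AM = 7 h 37 min; span 12 h 58 min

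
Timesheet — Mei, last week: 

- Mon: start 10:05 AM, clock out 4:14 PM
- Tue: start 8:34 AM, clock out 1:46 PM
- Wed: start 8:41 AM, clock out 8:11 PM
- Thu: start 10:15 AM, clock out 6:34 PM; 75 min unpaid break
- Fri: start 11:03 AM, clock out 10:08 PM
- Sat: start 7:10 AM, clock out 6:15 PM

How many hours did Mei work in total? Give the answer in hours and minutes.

Mon: 10:05 AM–4:14 PM = 6 h 9 min
Tue: 8:34 AM–1:46 PM = 5 h 12 min
Wed: 8:41 AM–8:11 PM = 11 h 30 min
Thu: 10:15 AM–6:34 PM = 8 h 19 min; less 75 min break → 7 h 4 min
Fri: 11:03 AM–10:08 PM = 11 h 5 min
Sat: 7:10 AM–6:15 PM = 11 h 5 min
Total: 6 h 9 min + 5 h 12 min + 11 h 30 min + 7 h 4 min + 11 h 5 min + 11 h 5 min = 52 h 5 min.

52 h 5 min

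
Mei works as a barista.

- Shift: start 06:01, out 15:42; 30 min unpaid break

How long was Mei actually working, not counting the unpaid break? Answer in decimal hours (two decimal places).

Shift: 06:01–15:42 = 9 h 41 min; less 30 min break → 9 h 11 min

9.18 hours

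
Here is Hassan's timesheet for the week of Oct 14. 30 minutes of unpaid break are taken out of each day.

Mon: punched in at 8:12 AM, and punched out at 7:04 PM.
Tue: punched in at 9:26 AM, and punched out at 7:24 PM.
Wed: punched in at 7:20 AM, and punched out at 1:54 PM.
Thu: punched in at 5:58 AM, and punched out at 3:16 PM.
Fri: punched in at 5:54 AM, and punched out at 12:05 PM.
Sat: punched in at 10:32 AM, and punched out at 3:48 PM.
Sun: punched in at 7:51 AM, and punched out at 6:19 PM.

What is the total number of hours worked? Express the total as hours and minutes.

55 h 7 min

Mon: 8:12 AM–7:04 PM = 10 h 52 min; less 30 min break → 10 h 22 min
Tue: 9:26 AM–7:24 PM = 9 h 58 min; less 30 min break → 9 h 28 min
Wed: 7:20 AM–1:54 PM = 6 h 34 min; less 30 min break → 6 h 4 min
Thu: 5:58 AM–3:16 PM = 9 h 18 min; less 30 min break → 8 h 48 min
Fri: 5:54 AM–12:05 PM = 6 h 11 min; less 30 min break → 5 h 41 min
Sat: 10:32 AM–3:48 PM = 5 h 16 min; less 30 min break → 4 h 46 min
Sun: 7:51 AM–6:19 PM = 10 h 28 min; less 30 min break → 9 h 58 min
Total: 10 h 22 min + 9 h 28 min + 6 h 4 min + 8 h 48 min + 5 h 41 min + 4 h 46 min + 9 h 58 min = 55 h 7 min.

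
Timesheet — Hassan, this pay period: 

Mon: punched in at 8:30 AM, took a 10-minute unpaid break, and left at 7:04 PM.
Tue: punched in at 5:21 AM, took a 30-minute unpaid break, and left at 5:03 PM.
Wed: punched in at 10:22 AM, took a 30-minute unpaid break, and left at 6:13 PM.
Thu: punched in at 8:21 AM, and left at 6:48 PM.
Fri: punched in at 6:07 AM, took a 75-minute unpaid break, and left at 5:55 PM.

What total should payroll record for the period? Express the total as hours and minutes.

Mon: 8:30 AM–7:04 PM = 10 h 34 min; less 10 min break → 10 h 24 min
Tue: 5:21 AM–5:03 PM = 11 h 42 min; less 30 min break → 11 h 12 min
Wed: 10:22 AM–6:13 PM = 7 h 51 min; less 30 min break → 7 h 21 min
Thu: 8:21 AM–6:48 PM = 10 h 27 min
Fri: 6:07 AM–5:55 PM = 11 h 48 min; less 75 min break → 10 h 33 min
Total: 10 h 24 min + 11 h 12 min + 7 h 21 min + 10 h 27 min + 10 h 33 min = 49 h 57 min.

49 h 57 min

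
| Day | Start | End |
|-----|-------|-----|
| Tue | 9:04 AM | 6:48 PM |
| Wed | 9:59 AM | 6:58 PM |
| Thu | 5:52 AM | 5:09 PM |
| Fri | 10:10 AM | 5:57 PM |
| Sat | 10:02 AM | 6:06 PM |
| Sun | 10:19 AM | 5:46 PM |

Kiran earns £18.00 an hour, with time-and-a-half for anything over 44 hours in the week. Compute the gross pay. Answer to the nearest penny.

£1043.10

Tue: 9:04 AM–6:48 PM = 9 h 44 min
Wed: 9:59 AM–6:58 PM = 8 h 59 min
Thu: 5:52 AM–5:09 PM = 11 h 17 min
Fri: 10:10 AM–5:57 PM = 7 h 47 min
Sat: 10:02 AM–6:06 PM = 8 h 4 min
Sun: 10:19 AM–5:46 PM = 7 h 27 min
Total worked: 53 h 18 min = 3198 min.
Regular 44 h 0 min = 2640 min at £18.00/h; overtime 9 h 18 min = 558 min at £27.00/h.
Pay = (2640 × £18.00 + 558 × £27.00) ÷ 60 = £1043.10.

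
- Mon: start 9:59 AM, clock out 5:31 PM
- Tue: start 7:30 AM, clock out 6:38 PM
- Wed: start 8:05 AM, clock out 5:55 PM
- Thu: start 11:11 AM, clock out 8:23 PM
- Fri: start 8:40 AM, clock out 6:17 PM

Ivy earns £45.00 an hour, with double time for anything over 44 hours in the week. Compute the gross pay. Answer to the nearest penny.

£2278.50

Mon: 9:59 AM–5:31 PM = 7 h 32 min
Tue: 7:30 AM–6:38 PM = 11 h 8 min
Wed: 8:05 AM–5:55 PM = 9 h 50 min
Thu: 11:11 AM–8:23 PM = 9 h 12 min
Fri: 8:40 AM–6:17 PM = 9 h 37 min
Total worked: 47 h 19 min = 2839 min.
Regular 44 h 0 min = 2640 min at £45.00/h; overtime 3 h 19 min = 199 min at £90.00/h.
Pay = (2640 × £45.00 + 199 × £90.00) ÷ 60 = £2278.50.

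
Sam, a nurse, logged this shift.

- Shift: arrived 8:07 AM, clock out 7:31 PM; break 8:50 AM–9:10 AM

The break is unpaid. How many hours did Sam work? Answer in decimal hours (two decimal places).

Shift: 8:07 AM–7:31 PM = 11 h 24 min; less 20 min break → 11 h 4 min

11.07 hours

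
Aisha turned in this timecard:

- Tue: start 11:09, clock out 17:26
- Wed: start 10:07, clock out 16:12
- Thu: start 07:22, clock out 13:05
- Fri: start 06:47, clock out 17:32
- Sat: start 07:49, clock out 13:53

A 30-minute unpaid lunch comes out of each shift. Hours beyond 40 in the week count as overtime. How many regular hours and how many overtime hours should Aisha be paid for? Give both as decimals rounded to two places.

Tue: 11:09–17:26 = 6 h 17 min; less 30 min break → 5 h 47 min
Wed: 10:07–16:12 = 6 h 5 min; less 30 min break → 5 h 35 min
Thu: 07:22–13:05 = 5 h 43 min; less 30 min break → 5 h 13 min
Fri: 06:47–17:32 = 10 h 45 min; less 30 min break → 10 h 15 min
Sat: 07:49–13:53 = 6 h 4 min; less 30 min break → 5 h 34 min
Total worked: 32 h 24 min = 32.40 h.
Threshold 40 h → overtime 0 h 0 min, regular 32 h 24 min.

Regular 32.40 hours, overtime 0.00 hours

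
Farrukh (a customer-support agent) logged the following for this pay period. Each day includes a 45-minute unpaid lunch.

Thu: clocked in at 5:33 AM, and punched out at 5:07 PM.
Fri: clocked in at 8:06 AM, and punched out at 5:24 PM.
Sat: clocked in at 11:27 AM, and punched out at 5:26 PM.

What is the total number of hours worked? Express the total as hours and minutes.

Thu: 5:33 AM–5:07 PM = 11 h 34 min; less 45 min break → 10 h 49 min
Fri: 8:06 AM–5:24 PM = 9 h 18 min; less 45 min break → 8 h 33 min
Sat: 11:27 AM–5:26 PM = 5 h 59 min; less 45 min break → 5 h 14 min
Total: 10 h 49 min + 8 h 33 min + 5 h 14 min = 24 h 36 min.

24 h 36 min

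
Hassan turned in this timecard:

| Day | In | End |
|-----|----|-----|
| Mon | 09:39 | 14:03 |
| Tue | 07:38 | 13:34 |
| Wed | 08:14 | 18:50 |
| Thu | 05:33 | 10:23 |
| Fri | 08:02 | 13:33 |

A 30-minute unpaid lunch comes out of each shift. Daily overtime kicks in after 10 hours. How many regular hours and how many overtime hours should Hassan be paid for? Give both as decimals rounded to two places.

Regular 28.68 hours, overtime 0.10 hours

Mon: 09:39–14:03 = 4 h 24 min; less 30 min break → 3 h 54 min
Tue: 07:38–13:34 = 5 h 56 min; less 30 min break → 5 h 26 min
Wed: 08:14–18:50 = 10 h 36 min; less 30 min break → 10 h 6 min
Thu: 05:33–10:23 = 4 h 50 min; less 30 min break → 4 h 20 min
Fri: 08:02–13:33 = 5 h 31 min; less 30 min break → 5 h 1 min
Mon reg 3 h 54 min / OT 0 h 0 min; Tue reg 5 h 26 min / OT 0 h 0 min; Wed reg 10 h 0 min / OT 0 h 6 min; Thu reg 4 h 20 min / OT 0 h 0 min; Fri reg 5 h 1 min / OT 0 h 0 min.
Totals: regular 28 h 41 min, overtime 0 h 6 min.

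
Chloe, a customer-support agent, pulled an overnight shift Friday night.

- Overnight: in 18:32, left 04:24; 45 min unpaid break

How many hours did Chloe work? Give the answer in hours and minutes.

9 h 7 min

Overnight: 18:32 → midnight = 5 h 28 min; midnight → 04:24 = 4 h 24 min; span 9 h 52 min; less 45 min break → 9 h 7 min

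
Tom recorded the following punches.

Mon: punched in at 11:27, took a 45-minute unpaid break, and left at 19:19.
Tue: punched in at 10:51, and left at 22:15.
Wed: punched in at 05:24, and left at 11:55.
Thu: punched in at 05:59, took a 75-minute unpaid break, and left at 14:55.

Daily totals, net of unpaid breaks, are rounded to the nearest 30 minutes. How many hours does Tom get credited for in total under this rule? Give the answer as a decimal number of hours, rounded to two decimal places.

32.50 hours

Mon: 11:27–19:19 = 7 h 52 min − 45 min = 7 h 7 min → rounds to 7 h 0 min
Tue: 10:51–22:15 = 11 h 24 min → rounds to 11 h 30 min
Wed: 05:24–11:55 = 6 h 31 min → rounds to 6 h 30 min
Thu: 05:59–14:55 = 8 h 56 min − 75 min = 7 h 41 min → rounds to 7 h 30 min
Total credited: 32 h 30 min.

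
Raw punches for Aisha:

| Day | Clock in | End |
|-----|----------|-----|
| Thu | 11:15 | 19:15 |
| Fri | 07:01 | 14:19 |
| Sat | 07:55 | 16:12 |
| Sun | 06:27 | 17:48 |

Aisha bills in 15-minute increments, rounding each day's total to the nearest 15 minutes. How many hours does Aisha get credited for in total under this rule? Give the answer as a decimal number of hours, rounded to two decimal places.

34.75 hours

Thu: 11:15–19:15 = 8 h 0 min → rounds to 8 h 0 min
Fri: 07:01–14:19 = 7 h 18 min → rounds to 7 h 15 min
Sat: 07:55–16:12 = 8 h 17 min → rounds to 8 h 15 min
Sun: 06:27–17:48 = 11 h 21 min → rounds to 11 h 15 min
Total credited: 34 h 45 min.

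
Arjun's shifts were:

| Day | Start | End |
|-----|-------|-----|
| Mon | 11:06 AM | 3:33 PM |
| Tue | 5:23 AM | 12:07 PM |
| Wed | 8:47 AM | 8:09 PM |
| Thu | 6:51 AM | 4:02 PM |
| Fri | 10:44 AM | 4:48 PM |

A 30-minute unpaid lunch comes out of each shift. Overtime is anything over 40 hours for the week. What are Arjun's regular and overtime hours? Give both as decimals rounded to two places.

Regular 35.30 hours, overtime 0.00 hours

Mon: 11:06 AM–3:33 PM = 4 h 27 min; less 30 min break → 3 h 57 min
Tue: 5:23 AM–12:07 PM = 6 h 44 min; less 30 min break → 6 h 14 min
Wed: 8:47 AM–8:09 PM = 11 h 22 min; less 30 min break → 10 h 52 min
Thu: 6:51 AM–4:02 PM = 9 h 11 min; less 30 min break → 8 h 41 min
Fri: 10:44 AM–4:48 PM = 6 h 4 min; less 30 min break → 5 h 34 min
Total worked: 35 h 18 min = 35.30 h.
Threshold 40 h → overtime 0 h 0 min, regular 35 h 18 min.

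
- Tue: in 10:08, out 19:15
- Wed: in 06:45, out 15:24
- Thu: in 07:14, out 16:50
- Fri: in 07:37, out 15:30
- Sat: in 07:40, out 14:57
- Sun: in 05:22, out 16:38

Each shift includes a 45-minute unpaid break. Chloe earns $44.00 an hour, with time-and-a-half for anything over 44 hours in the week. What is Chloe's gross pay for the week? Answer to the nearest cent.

Tue: 10:08–19:15 = 9 h 7 min; less 45 min break → 8 h 22 min
Wed: 06:45–15:24 = 8 h 39 min; less 45 min break → 7 h 54 min
Thu: 07:14–16:50 = 9 h 36 min; less 45 min break → 8 h 51 min
Fri: 07:37–15:30 = 7 h 53 min; less 45 min break → 7 h 8 min
Sat: 07:40–14:57 = 7 h 17 min; less 45 min break → 6 h 32 min
Sun: 05:22–16:38 = 11 h 16 min; less 45 min break → 10 h 31 min
Total worked: 49 h 18 min = 2958 min.
Regular 44 h 0 min = 2640 min at $44.00/h; overtime 5 h 18 min = 318 min at $66.00/h.
Pay = (2640 × $44.00 + 318 × $66.00) ÷ 60 = $2285.80.

$2285.80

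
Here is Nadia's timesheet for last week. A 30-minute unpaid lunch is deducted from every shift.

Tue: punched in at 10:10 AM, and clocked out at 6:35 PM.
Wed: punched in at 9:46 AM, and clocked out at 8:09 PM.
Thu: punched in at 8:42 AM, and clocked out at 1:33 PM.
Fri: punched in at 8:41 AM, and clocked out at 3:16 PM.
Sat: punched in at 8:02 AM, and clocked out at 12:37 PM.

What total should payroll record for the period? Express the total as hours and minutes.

Tue: 10:10 AM–6:35 PM = 8 h 25 min; less 30 min break → 7 h 55 min
Wed: 9:46 AM–8:09 PM = 10 h 23 min; less 30 min break → 9 h 53 min
Thu: 8:42 AM–1:33 PM = 4 h 51 min; less 30 min break → 4 h 21 min
Fri: 8:41 AM–3:16 PM = 6 h 35 min; less 30 min break → 6 h 5 min
Sat: 8:02 AM–12:37 PM = 4 h 35 min; less 30 min break → 4 h 5 min
Total: 7 h 55 min + 9 h 53 min + 4 h 21 min + 6 h 5 min + 4 h 5 min = 32 h 19 min.

32 h 19 min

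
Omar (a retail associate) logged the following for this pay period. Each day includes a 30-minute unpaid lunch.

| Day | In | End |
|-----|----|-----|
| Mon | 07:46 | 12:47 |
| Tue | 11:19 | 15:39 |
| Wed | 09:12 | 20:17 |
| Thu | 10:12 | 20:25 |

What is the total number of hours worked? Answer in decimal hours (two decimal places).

28.65 hours

Mon: 07:46–12:47 = 5 h 1 min; less 30 min break → 4 h 31 min
Tue: 11:19–15:39 = 4 h 20 min; less 30 min break → 3 h 50 min
Wed: 09:12–20:17 = 11 h 5 min; less 30 min break → 10 h 35 min
Thu: 10:12–20:25 = 10 h 13 min; less 30 min break → 9 h 43 min
Total: 4 h 31 min + 3 h 50 min + 10 h 35 min + 9 h 43 min = 28 h 39 min.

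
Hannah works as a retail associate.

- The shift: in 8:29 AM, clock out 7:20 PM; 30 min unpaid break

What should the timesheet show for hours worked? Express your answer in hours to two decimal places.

The shift: 8:29 AM–7:20 PM = 10 h 51 min; less 30 min break → 10 h 21 min

10.35 hours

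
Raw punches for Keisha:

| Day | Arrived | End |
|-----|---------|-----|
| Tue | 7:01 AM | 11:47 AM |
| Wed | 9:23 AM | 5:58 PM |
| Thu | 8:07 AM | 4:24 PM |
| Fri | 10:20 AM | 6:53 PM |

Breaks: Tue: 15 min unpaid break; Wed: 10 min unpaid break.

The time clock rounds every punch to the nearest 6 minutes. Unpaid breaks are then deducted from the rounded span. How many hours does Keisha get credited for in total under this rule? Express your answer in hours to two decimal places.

29.88 hours

Tue: in 7:01 AM→7:00 AM, out 11:47 AM→11:48 AM; 4 h 48 min − 15 min = 4 h 33 min
Wed: in 9:23 AM→9:24 AM, out 5:58 PM→6:00 PM; 8 h 36 min − 10 min = 8 h 26 min
Thu: in 8:07 AM→8:06 AM, out 4:24 PM→4:24 PM; 8 h 18 min
Fri: in 10:20 AM→10:18 AM, out 6:53 PM→6:54 PM; 8 h 36 min
Total credited: 29 h 53 min.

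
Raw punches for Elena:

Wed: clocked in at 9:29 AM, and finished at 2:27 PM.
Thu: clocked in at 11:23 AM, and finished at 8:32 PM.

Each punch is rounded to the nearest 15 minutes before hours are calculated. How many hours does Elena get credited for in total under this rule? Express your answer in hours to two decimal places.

14.00 hours

Wed: in 9:29 AM→9:30 AM, out 2:27 PM→2:30 PM; 5 h 0 min
Thu: in 11:23 AM→11:30 AM, out 8:32 PM→8:30 PM; 9 h 0 min
Total credited: 14 h 0 min.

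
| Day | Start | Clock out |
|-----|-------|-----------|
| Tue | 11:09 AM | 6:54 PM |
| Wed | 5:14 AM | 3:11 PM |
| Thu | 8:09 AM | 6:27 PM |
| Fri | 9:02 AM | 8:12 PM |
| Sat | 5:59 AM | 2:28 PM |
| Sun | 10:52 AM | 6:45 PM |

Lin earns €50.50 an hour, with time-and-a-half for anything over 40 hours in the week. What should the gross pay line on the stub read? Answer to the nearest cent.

Tue: 11:09 AM–6:54 PM = 7 h 45 min
Wed: 5:14 AM–3:11 PM = 9 h 57 min
Thu: 8:09 AM–6:27 PM = 10 h 18 min
Fri: 9:02 AM–8:12 PM = 11 h 10 min
Sat: 5:59 AM–2:28 PM = 8 h 29 min
Sun: 10:52 AM–6:45 PM = 7 h 53 min
Total worked: 55 h 32 min = 3332 min.
Regular 40 h 0 min = 2400 min at €50.50/h; overtime 15 h 32 min = 932 min at €75.75/h.
Pay = (2400 × €50.50 + 932 × €75.75) ÷ 60 = €3196.65.

€3196.65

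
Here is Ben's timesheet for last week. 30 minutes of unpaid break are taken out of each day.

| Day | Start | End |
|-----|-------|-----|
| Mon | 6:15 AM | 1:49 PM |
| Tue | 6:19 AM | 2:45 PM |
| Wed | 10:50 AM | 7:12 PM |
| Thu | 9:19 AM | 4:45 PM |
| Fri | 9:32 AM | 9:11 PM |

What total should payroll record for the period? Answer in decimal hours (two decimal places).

Mon: 6:15 AM–1:49 PM = 7 h 34 min; less 30 min break → 7 h 4 min
Tue: 6:19 AM–2:45 PM = 8 h 26 min; less 30 min break → 7 h 56 min
Wed: 10:50 AM–7:12 PM = 8 h 22 min; less 30 min break → 7 h 52 min
Thu: 9:19 AM–4:45 PM = 7 h 26 min; less 30 min break → 6 h 56 min
Fri: 9:32 AM–9:11 PM = 11 h 39 min; less 30 min break → 11 h 9 min
Total: 7 h 4 min + 7 h 56 min + 7 h 52 min + 6 h 56 min + 11 h 9 min = 40 h 57 min.

40.95 hours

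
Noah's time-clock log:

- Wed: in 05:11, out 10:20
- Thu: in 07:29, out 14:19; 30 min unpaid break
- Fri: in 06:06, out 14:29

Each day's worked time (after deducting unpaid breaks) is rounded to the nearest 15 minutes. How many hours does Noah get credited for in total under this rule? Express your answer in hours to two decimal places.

Wed: 05:11–10:20 = 5 h 9 min → rounds to 5 h 15 min
Thu: 07:29–14:19 = 6 h 50 min − 30 min = 6 h 20 min → rounds to 6 h 15 min
Fri: 06:06–14:29 = 8 h 23 min → rounds to 8 h 30 min
Total credited: 20 h 0 min.

20.00 hours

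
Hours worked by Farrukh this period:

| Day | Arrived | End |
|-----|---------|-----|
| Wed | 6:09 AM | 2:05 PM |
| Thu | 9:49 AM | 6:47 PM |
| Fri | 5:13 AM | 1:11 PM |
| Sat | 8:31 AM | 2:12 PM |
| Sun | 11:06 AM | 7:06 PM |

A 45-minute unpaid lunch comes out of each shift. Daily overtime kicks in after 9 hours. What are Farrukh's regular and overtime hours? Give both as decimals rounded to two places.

Wed: 6:09 AM–2:05 PM = 7 h 56 min; less 45 min break → 7 h 11 min
Thu: 9:49 AM–6:47 PM = 8 h 58 min; less 45 min break → 8 h 13 min
Fri: 5:13 AM–1:11 PM = 7 h 58 min; less 45 min break → 7 h 13 min
Sat: 8:31 AM–2:12 PM = 5 h 41 min; less 45 min break → 4 h 56 min
Sun: 11:06 AM–7:06 PM = 8 h 0 min; less 45 min break → 7 h 15 min
Wed reg 7 h 11 min / OT 0 h 0 min; Thu reg 8 h 13 min / OT 0 h 0 min; Fri reg 7 h 13 min / OT 0 h 0 min; Sat reg 4 h 56 min / OT 0 h 0 min; Sun reg 7 h 15 min / OT 0 h 0 min.
Totals: regular 34 h 48 min, overtime 0 h 0 min.

Regular 34.80 hours, overtime 0.00 hours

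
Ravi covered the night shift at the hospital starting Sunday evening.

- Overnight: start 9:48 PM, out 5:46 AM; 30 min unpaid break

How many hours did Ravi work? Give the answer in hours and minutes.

Overnight: 9:48 PM → midnight = 2 h 12 min; midnight → 5:46 AM = 5 h 46 min; span 7 h 58 min; less 30 min break → 7 h 28 min

7 h 28 min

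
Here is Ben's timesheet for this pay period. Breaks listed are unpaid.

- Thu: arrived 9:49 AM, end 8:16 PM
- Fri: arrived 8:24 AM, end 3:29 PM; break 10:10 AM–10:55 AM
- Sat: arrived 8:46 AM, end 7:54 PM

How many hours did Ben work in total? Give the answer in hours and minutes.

27 h 55 min

Thu: 9:49 AM–8:16 PM = 10 h 27 min
Fri: 8:24 AM–3:29 PM = 7 h 5 min; less 45 min break → 6 h 20 min
Sat: 8:46 AM–7:54 PM = 11 h 8 min
Total: 10 h 27 min + 6 h 20 min + 11 h 8 min = 27 h 55 min.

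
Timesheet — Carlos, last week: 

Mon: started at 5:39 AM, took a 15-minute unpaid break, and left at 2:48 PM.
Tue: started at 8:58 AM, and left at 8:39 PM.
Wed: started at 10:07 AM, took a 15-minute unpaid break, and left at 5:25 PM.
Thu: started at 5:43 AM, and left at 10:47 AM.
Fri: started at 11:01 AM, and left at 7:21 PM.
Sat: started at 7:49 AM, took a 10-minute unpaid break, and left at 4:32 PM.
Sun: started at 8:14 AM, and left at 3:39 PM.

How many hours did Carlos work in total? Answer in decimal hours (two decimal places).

57.00 hours

Mon: 5:39 AM–2:48 PM = 9 h 9 min; less 15 min break → 8 h 54 min
Tue: 8:58 AM–8:39 PM = 11 h 41 min
Wed: 10:07 AM–5:25 PM = 7 h 18 min; less 15 min break → 7 h 3 min
Thu: 5:43 AM–10:47 AM = 5 h 4 min
Fri: 11:01 AM–7:21 PM = 8 h 20 min
Sat: 7:49 AM–4:32 PM = 8 h 43 min; less 10 min break → 8 h 33 min
Sun: 8:14 AM–3:39 PM = 7 h 25 min
Total: 8 h 54 min + 11 h 41 min + 7 h 3 min + 5 h 4 min + 8 h 20 min + 8 h 33 min + 7 h 25 min = 57 h 0 min.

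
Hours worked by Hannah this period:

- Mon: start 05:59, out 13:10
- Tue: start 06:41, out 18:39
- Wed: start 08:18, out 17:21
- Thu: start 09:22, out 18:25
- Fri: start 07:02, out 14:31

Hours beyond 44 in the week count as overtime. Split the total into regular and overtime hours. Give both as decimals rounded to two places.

Mon: 05:59–13:10 = 7 h 11 min
Tue: 06:41–18:39 = 11 h 58 min
Wed: 08:18–17:21 = 9 h 3 min
Thu: 09:22–18:25 = 9 h 3 min
Fri: 07:02–14:31 = 7 h 29 min
Total worked: 44 h 44 min = 44.73 h.
Threshold 44 h → overtime 0 h 44 min, regular 44 h 0 min.

Regular 44.00 hours, overtime 0.73 hours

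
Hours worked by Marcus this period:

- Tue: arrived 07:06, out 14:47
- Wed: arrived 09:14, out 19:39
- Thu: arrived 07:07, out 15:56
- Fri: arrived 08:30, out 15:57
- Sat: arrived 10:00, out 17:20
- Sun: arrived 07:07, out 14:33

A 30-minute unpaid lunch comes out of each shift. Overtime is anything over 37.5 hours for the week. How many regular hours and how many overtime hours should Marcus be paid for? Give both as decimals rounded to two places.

Regular 37.50 hours, overtime 8.63 hours

Tue: 07:06–14:47 = 7 h 41 min; less 30 min break → 7 h 11 min
Wed: 09:14–19:39 = 10 h 25 min; less 30 min break → 9 h 55 min
Thu: 07:07–15:56 = 8 h 49 min; less 30 min break → 8 h 19 min
Fri: 08:30–15:57 = 7 h 27 min; less 30 min break → 6 h 57 min
Sat: 10:00–17:20 = 7 h 20 min; less 30 min break → 6 h 50 min
Sun: 07:07–14:33 = 7 h 26 min; less 30 min break → 6 h 56 min
Total worked: 46 h 8 min = 46.13 h.
Threshold 37.5 h → overtime 8 h 38 min, regular 37 h 30 min.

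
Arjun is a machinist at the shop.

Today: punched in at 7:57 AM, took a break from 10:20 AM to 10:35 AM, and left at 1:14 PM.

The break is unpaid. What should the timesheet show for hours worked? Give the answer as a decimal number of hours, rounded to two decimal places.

5.03 hours

Today: 7:57 AM–1:14 PM = 5 h 17 min; less 15 min break → 5 h 2 min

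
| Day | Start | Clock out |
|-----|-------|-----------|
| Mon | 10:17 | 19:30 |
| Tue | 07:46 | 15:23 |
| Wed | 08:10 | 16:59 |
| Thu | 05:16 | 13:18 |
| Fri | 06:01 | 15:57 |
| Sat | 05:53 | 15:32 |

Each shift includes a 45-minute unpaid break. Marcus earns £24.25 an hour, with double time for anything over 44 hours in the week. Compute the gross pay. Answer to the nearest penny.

£1298.18

Mon: 10:17–19:30 = 9 h 13 min; less 45 min break → 8 h 28 min
Tue: 07:46–15:23 = 7 h 37 min; less 45 min break → 6 h 52 min
Wed: 08:10–16:59 = 8 h 49 min; less 45 min break → 8 h 4 min
Thu: 05:16–13:18 = 8 h 2 min; less 45 min break → 7 h 17 min
Fri: 06:01–15:57 = 9 h 56 min; less 45 min break → 9 h 11 min
Sat: 05:53–15:32 = 9 h 39 min; less 45 min break → 8 h 54 min
Total worked: 48 h 46 min = 2926 min.
Regular 44 h 0 min = 2640 min at £24.25/h; overtime 4 h 46 min = 286 min at £48.50/h.
Pay = (2640 × £24.25 + 286 × £48.50) ÷ 60 = £1298.18.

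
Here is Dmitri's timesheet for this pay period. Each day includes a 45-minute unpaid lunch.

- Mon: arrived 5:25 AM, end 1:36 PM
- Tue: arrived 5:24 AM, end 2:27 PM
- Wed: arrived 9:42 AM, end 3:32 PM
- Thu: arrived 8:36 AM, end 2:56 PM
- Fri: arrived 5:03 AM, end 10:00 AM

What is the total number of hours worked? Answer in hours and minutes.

Mon: 5:25 AM–1:36 PM = 8 h 11 min; less 45 min break → 7 h 26 min
Tue: 5:24 AM–2:27 PM = 9 h 3 min; less 45 min break → 8 h 18 min
Wed: 9:42 AM–3:32 PM = 5 h 50 min; less 45 min break → 5 h 5 min
Thu: 8:36 AM–2:56 PM = 6 h 20 min; less 45 min break → 5 h 35 min
Fri: 5:03 AM–10:00 AM = 4 h 57 min; less 45 min break → 4 h 12 min
Total: 7 h 26 min + 8 h 18 min + 5 h 5 min + 5 h 35 min + 4 h 12 min = 30 h 36 min.

30 h 36 min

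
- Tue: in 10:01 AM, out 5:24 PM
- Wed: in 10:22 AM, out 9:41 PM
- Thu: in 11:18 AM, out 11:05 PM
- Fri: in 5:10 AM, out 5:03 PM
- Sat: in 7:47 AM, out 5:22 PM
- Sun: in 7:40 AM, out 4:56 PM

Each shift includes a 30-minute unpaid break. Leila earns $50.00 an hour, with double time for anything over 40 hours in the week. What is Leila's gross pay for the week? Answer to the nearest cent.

Tue: 10:01 AM–5:24 PM = 7 h 23 min; less 30 min break → 6 h 53 min
Wed: 10:22 AM–9:41 PM = 11 h 19 min; less 30 min break → 10 h 49 min
Thu: 11:18 AM–11:05 PM = 11 h 47 min; less 30 min break → 11 h 17 min
Fri: 5:10 AM–5:03 PM = 11 h 53 min; less 30 min break → 11 h 23 min
Sat: 7:47 AM–5:22 PM = 9 h 35 min; less 30 min break → 9 h 5 min
Sun: 7:40 AM–4:56 PM = 9 h 16 min; less 30 min break → 8 h 46 min
Total worked: 58 h 13 min = 3493 min.
Regular 40 h 0 min = 2400 min at $50.00/h; overtime 18 h 13 min = 1093 min at $100.00/h.
Pay = (2400 × $50.00 + 1093 × $100.00) ÷ 60 = $3821.67.

$3821.67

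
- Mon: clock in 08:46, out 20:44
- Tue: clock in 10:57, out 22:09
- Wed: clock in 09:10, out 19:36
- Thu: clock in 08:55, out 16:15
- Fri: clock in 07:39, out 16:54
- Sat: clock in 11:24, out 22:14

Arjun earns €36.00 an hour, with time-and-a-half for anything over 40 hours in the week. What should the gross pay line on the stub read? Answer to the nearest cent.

Mon: 08:46–20:44 = 11 h 58 min
Tue: 10:57–22:09 = 11 h 12 min
Wed: 09:10–19:36 = 10 h 26 min
Thu: 08:55–16:15 = 7 h 20 min
Fri: 07:39–16:54 = 9 h 15 min
Sat: 11:24–22:14 = 10 h 50 min
Total worked: 61 h 1 min = 3661 min.
Regular 40 h 0 min = 2400 min at €36.00/h; overtime 21 h 1 min = 1261 min at €54.00/h.
Pay = (2400 × €36.00 + 1261 × €54.00) ÷ 60 = €2574.90.

€2574.90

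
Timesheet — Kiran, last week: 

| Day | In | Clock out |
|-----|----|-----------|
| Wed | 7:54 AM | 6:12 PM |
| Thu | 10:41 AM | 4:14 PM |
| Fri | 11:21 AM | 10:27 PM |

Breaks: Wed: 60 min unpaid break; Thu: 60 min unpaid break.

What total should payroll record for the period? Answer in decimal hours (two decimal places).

Wed: 7:54 AM–6:12 PM = 10 h 18 min; less 60 min break → 9 h 18 min
Thu: 10:41 AM–4:14 PM = 5 h 33 min; less 60 min break → 4 h 33 min
Fri: 11:21 AM–10:27 PM = 11 h 6 min
Total: 9 h 18 min + 4 h 33 min + 11 h 6 min = 24 h 57 min.

24.95 hours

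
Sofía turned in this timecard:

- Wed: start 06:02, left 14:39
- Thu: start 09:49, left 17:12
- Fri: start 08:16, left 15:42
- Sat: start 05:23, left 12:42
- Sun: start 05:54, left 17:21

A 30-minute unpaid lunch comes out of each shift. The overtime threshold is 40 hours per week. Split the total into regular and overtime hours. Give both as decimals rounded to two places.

Regular 39.70 hours, overtime 0.00 hours

Wed: 06:02–14:39 = 8 h 37 min; less 30 min break → 8 h 7 min
Thu: 09:49–17:12 = 7 h 23 min; less 30 min break → 6 h 53 min
Fri: 08:16–15:42 = 7 h 26 min; less 30 min break → 6 h 56 min
Sat: 05:23–12:42 = 7 h 19 min; less 30 min break → 6 h 49 min
Sun: 05:54–17:21 = 11 h 27 min; less 30 min break → 10 h 57 min
Total worked: 39 h 42 min = 39.70 h.
Threshold 40 h → overtime 0 h 0 min, regular 39 h 42 min.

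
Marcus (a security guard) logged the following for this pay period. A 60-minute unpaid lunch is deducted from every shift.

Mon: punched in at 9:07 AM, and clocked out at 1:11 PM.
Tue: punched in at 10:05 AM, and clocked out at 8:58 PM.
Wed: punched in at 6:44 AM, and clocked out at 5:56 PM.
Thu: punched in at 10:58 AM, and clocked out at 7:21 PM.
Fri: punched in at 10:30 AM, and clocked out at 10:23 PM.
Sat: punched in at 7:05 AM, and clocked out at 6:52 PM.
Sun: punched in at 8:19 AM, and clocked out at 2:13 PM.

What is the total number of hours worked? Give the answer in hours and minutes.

Mon: 9:07 AM–1:11 PM = 4 h 4 min; less 60 min break → 3 h 4 min
Tue: 10:05 AM–8:58 PM = 10 h 53 min; less 60 min break → 9 h 53 min
Wed: 6:44 AM–5:56 PM = 11 h 12 min; less 60 min break → 10 h 12 min
Thu: 10:58 AM–7:21 PM = 8 h 23 min; less 60 min break → 7 h 23 min
Fri: 10:30 AM–10:23 PM = 11 h 53 min; less 60 min break → 10 h 53 min
Sat: 7:05 AM–6:52 PM = 11 h 47 min; less 60 min break → 10 h 47 min
Sun: 8:19 AM–2:13 PM = 5 h 54 min; less 60 min break → 4 h 54 min
Total: 3 h 4 min + 9 h 53 min + 10 h 12 min + 7 h 23 min + 10 h 53 min + 10 h 47 min + 4 h 54 min = 57 h 6 min.

57 h 6 min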